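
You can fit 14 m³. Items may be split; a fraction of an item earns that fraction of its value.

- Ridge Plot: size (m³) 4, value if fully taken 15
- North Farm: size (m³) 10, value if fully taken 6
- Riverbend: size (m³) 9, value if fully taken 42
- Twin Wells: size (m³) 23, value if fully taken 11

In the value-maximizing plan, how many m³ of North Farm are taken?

Best value per unit of size first: Riverbend 42/9≈4.67, Ridge Plot 15/4≈3.75, North Farm 6/10≈0.6, Twin Wells 11/23≈0.478.
Riverbend: take in full, 9 m³ for value 42 → 5 left.
Take all of Ridge Plot (4 m³, value 15) → 1 m³ left.
Only 1 m³ remain; take 1/10 of North Farm for value 6×1/10 = 0.6.

1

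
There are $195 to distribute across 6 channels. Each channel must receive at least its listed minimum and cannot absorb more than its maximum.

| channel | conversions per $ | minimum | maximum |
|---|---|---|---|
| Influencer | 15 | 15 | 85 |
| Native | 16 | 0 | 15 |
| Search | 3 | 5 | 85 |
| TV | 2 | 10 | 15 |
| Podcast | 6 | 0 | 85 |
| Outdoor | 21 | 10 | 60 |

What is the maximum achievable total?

2930

Meeting every minimum uses 15+0+5+10+0+10 = 40 $, leaving 155.
Rank by conversions per $: Outdoor 21 > Native 16 > Influencer 15 > Podcast 6 > Search 3 > TV 2.
Outdoor takes 50 more to reach its cap of 60 → 105 left.
Native: +15 to 15 (cap) → 90 left.
Influencer: +70 to 85 (cap) → 20 left.
Podcast: +20 (room for 85) → 20. Pool exhausted.
Total = 15×85 + 16×15 + 3×5 + 2×10 + 6×20 + 21×60 = 2930.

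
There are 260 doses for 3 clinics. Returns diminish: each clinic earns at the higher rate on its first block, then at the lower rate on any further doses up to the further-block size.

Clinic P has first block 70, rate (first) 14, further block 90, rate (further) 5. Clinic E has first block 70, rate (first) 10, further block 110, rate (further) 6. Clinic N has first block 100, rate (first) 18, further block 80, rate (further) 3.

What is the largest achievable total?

3600

Rank every tier by rate: Clinic N/T1 18 > Clinic P/T1 14 > Clinic E/T1 10 > Clinic E/T2 6 > Clinic P/T2 5 > Clinic N/T2 3.
Clinic N T1 at 18: fill all 100 ; 160 left.
Clinic P T1 at 14: fill all 70 ; 90 left.
Fill Clinic E T1 block (70 at 10) ; 20 left.
Clinic E T2 at 6: only 20 left, fill 20.
Total = 18×100 + 14×70 + 10×70 + 6×20 = 3600.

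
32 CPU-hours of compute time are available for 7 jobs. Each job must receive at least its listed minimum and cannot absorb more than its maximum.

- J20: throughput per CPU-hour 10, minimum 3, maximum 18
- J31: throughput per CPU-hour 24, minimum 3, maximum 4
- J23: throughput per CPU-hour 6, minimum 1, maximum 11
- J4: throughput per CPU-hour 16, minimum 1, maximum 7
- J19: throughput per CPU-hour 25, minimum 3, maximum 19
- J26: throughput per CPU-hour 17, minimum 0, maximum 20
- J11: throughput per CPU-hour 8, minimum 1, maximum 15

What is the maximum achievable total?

682

Meeting every minimum uses 3+3+1+1+3+0+1 = 12 CPU-hours, leaving 20.
Rank by throughput per CPU-hour: J19 25 > J31 24 > J26 17 > J4 16 > J20 10 > J11 8 > J23 6.
J19: +16 to 19 (cap) ; 4 left.
J31: +1 to 4 (cap) ; 3 left.
Only 3 left; J26 takes them to reach 3.
Total = 10×3 + 24×4 + 6×1 + 16×1 + 25×19 + 17×3 + 8×1 = 682.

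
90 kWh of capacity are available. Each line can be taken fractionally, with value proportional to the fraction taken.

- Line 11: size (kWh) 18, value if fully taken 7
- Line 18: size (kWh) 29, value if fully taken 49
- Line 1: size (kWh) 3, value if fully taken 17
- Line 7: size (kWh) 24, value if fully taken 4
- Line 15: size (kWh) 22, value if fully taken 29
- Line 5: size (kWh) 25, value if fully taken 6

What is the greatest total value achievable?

Rank by value-to-size ratio: Line 1 17/3≈5.67, Line 18 49/29≈1.69, Line 15 29/22≈1.32, Line 11 7/18≈0.389, Line 5 6/25≈0.24, Line 7 4/24≈0.167.
Take all of Line 1 (3 kWh, value 17) — 87 kWh left.
All 29 kWh of Line 18 fit (value 49) — 58 remain.
Line 15: take in full, 22 kWh for value 29 — 36 left.
All 18 kWh of Line 11 fit (value 7) — 18 remain.
Only 18 kWh remain; take 18/25 of Line 5 for value 6×18/25 = 4.32.
Total value = 106.32.

106.32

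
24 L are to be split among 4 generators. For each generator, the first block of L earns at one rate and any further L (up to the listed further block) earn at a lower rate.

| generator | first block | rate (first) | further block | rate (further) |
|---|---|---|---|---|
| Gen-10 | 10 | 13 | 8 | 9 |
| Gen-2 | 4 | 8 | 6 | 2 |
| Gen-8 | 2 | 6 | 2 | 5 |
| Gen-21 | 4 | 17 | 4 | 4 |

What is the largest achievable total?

286

Treat each block as its own option and order by rate: Gen-21/tier1 17 > Gen-10/tier1 13 > Gen-10/tier2 9 > Gen-2/tier1 8 > Gen-8/tier1 6 > Gen-8/tier2 5 > Gen-21/tier2 4 > Gen-2/tier2 2.
Fill Gen-21 tier1 block (4 at 17) ; 20 left.
Fill Gen-10 tier1 block (10 at 13) ; 10 left.
Gen-10 tier2 at 9: fill all 8 ; 2 left.
2 remain; put them into Gen-2 tier1 at 8.
Total = 17×4 + 13×10 + 9×8 + 8×2 = 286.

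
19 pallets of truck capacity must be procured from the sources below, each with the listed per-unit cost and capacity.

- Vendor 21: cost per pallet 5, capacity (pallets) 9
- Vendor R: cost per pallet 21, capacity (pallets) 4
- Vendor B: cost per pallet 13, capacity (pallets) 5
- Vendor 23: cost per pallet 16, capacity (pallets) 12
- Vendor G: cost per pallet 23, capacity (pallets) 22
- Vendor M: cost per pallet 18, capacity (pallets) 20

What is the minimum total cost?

190

Use sources in increasing cost order.
Vendor 21 at 5: take all 9 pallets → 10 still needed.
Take 5 from Vendor B at 13 → need 5 more.
Take 5 from Vendor 23 at 16 to finish.
Vendor M, Vendor R, Vendor G: unused.
Cost = 9×5 + 5×13 + 5×16 = 190.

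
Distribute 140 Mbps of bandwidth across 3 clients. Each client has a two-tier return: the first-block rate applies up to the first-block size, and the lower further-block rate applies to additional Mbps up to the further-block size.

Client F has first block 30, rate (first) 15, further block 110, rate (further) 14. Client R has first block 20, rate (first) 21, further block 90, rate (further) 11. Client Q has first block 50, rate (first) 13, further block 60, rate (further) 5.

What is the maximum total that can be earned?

Rank every tier by rate: Client R/tier1 21 > Client F/tier1 15 > Client F/tier2 14 > Client Q/tier1 13 > Client R/tier2 11 > Client Q/tier2 5.
Client R tier1 at 21: fill all 20 ; 120 left.
Client F tier1 at 15: fill all 30 ; 90 left.
Client F tier2 at 14: only 90 left, fill 90.
Total = 21×20 + 15×30 + 14×90 = 2130.

2130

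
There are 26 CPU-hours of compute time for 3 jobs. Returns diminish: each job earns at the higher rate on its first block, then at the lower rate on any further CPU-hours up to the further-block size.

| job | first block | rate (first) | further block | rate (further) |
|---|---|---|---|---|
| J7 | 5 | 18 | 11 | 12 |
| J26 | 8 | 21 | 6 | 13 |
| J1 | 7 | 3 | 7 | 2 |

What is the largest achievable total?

Order all 6 blocks by rate: J26/first 21 > J7/first 18 > J26/second 13 > J7/second 12 > J1/first 3 > J1/second 2.
Fill J26 first block (8 at 21) — 18 left.
Fill J7 first block (5 at 18) — 13 left.
J26/second (13): +6 — 7 left.
J7 second at 12: only 7 left, fill 7.
Total = 21×8 + 18×5 + 13×6 + 12×7 = 420.

420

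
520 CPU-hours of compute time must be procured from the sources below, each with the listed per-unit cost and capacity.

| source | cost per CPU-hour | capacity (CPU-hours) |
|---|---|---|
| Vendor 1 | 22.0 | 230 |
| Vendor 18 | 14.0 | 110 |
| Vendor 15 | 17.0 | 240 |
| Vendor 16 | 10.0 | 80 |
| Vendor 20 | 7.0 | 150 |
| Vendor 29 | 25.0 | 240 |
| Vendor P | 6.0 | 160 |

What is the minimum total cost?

Cheapest first:
Take 160 from Vendor P at 6.0 ; need 360 more.
Vendor 20 at 7.0: take all 150 CPU-hours ; 210 still needed.
Vendor 16 (10.0): use full 80 ; 130 CPU-hours to go.
Take 110 from Vendor 18 at 14.0 ; need 20 more.
Vendor 15 at 17.0: take 20 of its 240 ; requirement met.
Vendor 1, Vendor 29: unused.
Cost = 160×6.0 + 150×7.0 + 80×10.0 + 110×14.0 + 20×17.0 = 4690.

4690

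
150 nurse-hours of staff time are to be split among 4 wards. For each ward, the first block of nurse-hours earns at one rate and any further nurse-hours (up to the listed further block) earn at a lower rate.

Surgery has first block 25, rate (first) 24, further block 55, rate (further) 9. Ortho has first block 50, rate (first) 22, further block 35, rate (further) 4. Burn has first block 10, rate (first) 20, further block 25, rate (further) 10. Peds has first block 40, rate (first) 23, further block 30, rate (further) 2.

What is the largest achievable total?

3070

Treat each block as its own option and order by rate: Surgery/first 24 > Peds/first 23 > Ortho/first 22 > Burn/first 20 > Burn/second 10 > Surgery/second 9 > Ortho/second 4 > Peds/second 2.
Fill Surgery first block (25 at 24) → 125 left.
Peds first at 23: fill all 40 → 85 left.
Ortho/first (22): +50 → 35 left.
Burn/first (20): +10 → 25 left.
Fill Burn second block (25 at 10) → 0 left.
Total = 24×25 + 23×40 + 22×50 + 20×10 + 10×25 = 3070.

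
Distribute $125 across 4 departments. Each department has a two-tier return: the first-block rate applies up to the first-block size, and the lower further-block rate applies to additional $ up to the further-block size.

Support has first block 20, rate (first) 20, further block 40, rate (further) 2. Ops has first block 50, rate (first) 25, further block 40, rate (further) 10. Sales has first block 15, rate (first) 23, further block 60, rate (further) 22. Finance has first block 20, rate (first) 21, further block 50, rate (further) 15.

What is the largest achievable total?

2915

Order all 8 blocks by rate: Ops/first 25 > Sales/first 23 > Sales/second 22 > Finance/first 21 > Support/first 20 > Finance/second 15 > Ops/second 10 > Support/second 2.
Fill Ops first block (50 at 25) ; 75 left.
Sales/first (23): +15 ; 60 left.
Sales second at 22: fill all 60 ; 0 left.
Total = 25×50 + 23×15 + 22×60 = 2915.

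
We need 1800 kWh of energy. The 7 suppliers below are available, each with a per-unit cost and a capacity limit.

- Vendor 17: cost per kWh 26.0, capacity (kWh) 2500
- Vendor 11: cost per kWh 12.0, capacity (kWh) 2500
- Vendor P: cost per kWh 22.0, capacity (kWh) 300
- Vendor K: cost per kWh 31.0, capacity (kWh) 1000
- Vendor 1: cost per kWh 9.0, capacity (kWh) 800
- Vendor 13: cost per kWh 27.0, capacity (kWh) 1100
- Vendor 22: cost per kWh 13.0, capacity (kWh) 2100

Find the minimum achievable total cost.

Cheapest first:
Vendor 1 at 9.0: take all 800 kWh ; 1000 still needed.
Take 1000 from Vendor 11 at 12.0 to finish.
Vendor 22, Vendor P, Vendor 17, Vendor 13, Vendor K: unused.
Cost = 800×9.0 + 1000×12.0 = 19200.

19200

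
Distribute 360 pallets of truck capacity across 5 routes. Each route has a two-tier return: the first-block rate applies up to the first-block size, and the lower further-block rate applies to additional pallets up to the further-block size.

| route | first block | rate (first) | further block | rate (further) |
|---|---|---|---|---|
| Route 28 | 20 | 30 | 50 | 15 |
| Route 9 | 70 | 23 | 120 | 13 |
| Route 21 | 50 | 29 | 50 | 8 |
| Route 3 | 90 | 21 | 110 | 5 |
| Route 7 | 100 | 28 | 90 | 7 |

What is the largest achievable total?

8800

Rank every tier by rate: Route 28/first 30 > Route 21/first 29 > Route 7/first 28 > Route 9/first 23 > Route 3/first 21 > Route 28/second 15 > Route 9/second 13 > Route 21/second 8 > Route 7/second 7 > Route 3/second 5.
Route 28/first (30): +20 → 340 left.
Route 21 first at 29: fill all 50 → 290 left.
Route 7 first at 28: fill all 100 → 190 left.
Route 9/first (23): +70 → 120 left.
Route 3/first (21): +90 → 30 left.
Route 28 second at 15: only 30 left, fill 30.
Total = 30×20 + 29×50 + 28×100 + 23×70 + 21×90 + 15×30 = 8800.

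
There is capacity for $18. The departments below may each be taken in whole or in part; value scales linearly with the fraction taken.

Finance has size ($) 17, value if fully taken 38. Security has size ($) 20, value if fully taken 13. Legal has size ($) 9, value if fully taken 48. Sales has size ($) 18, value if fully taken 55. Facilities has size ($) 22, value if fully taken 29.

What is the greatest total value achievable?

75.5

Rank by value-to-size ratio: Legal 48/9≈5.33, Sales 55/18≈3.06, Finance 38/17≈2.24, Facilities 29/22≈1.32, Security 13/20≈0.65.
Legal: take in full, 9 $ for value 48 — 9 left.
Fill the last 9 $ with part of Sales: 9/18 of it earns 27.5.
Total value = 75.5.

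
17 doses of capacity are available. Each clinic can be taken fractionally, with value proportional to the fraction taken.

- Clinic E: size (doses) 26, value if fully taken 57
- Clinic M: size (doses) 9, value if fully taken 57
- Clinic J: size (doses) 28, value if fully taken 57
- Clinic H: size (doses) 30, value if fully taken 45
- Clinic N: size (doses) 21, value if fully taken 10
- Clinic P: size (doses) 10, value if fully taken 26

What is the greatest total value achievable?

Best value per unit of size first: Clinic M 57/9≈6.33, Clinic P 26/10≈2.6, Clinic E 57/26≈2.19, Clinic J 57/28≈2.04, Clinic H 45/30≈1.5, Clinic N 10/21≈0.476.
Clinic M: take in full, 9 doses for value 57 → 8 left.
8 doses left: a 8/10 share of Clinic P gives 26×8/10 = 20.8.
Total value = 77.8.

77.8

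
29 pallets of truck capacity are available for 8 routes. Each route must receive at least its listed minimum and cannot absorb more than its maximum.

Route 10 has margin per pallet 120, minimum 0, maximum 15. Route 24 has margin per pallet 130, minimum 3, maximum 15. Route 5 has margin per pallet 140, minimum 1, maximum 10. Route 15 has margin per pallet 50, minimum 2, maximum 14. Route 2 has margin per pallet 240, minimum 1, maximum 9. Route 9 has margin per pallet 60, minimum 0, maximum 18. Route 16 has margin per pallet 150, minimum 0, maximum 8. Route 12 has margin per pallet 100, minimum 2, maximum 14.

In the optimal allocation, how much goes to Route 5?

Meeting every minimum uses 0+3+1+2+1+0+0+2 = 9 pallets, leaving 20.
Rank by margin per pallet: Route 2 240 > Route 16 150 > Route 5 140 > Route 24 130 > Route 10 120 > Route 12 100 > Route 9 60 > Route 15 50.
Route 2: +8 to 9 (cap) ; 12 left.
Give Route 16 8 more to hit its cap of 8 ; 4 left.
Route 5: +4 (room for 9) → 5. Pool exhausted.

5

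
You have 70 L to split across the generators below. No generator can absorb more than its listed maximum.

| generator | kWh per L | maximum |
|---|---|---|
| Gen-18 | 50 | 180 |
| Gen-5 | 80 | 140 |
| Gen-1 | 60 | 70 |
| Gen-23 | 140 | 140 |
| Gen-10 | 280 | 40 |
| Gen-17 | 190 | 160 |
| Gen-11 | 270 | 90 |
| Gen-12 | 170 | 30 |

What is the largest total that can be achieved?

19300

Highest kWh per L first: Gen-10 280 > Gen-11 270 > Gen-17 190 > Gen-12 170 > Gen-23 140 > Gen-5 80 > Gen-1 60 > Gen-18 50.
Gen-10: +40 to 40 (cap) — 30 left.
Gen-11: +30 (room for 90) → 30. Pool exhausted.
Total = 280×40 + 270×30 = 19300.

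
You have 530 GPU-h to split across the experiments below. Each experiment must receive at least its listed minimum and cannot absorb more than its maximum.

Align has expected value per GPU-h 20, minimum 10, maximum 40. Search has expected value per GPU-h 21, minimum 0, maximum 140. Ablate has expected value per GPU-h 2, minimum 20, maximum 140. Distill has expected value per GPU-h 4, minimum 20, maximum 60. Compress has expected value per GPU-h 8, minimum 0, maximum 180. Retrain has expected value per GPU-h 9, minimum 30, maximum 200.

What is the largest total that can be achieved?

6540

Meeting every minimum uses 10+0+20+20+0+30 = 80 GPU-h, leaving 450.
Rank by expected value per GPU-h: Search 21 > Align 20 > Retrain 9 > Compress 8 > Distill 4 > Ablate 2.
Search: +140 to 140 (cap) — 310 left.
Align takes 30 more to reach its cap of 40 — 280 left.
Retrain: +170 to 200 (cap) — 110 left.
Compress: +110 (room for 180) → 110. Pool exhausted.
Total = 20×40 + 21×140 + 2×20 + 4×20 + 8×110 + 9×200 = 6540.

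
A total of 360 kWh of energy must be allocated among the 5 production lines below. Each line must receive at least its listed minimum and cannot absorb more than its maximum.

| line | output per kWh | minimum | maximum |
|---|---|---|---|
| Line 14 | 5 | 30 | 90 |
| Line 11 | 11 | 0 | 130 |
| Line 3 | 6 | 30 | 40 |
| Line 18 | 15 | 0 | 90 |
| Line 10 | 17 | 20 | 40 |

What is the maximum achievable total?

4000

Meeting every minimum uses 30+0+30+0+20 = 80 kWh, leaving 280.
Highest output per kWh first: Line 10 17 > Line 18 15 > Line 11 11 > Line 3 6 > Line 14 5.
Line 10: +20 to 40 (cap) → 260 left.
Line 18: +90 to 90 (cap) → 170 left.
Line 11 takes 130 more to reach its cap of 130 → 40 left.
Line 3: +10 to 40 (cap) → 30 left.
Line 14 has room for 60 more but only 30 remain, so it gets 60.
Total = 5×60 + 11×130 + 6×40 + 15×90 + 17×40 = 4000.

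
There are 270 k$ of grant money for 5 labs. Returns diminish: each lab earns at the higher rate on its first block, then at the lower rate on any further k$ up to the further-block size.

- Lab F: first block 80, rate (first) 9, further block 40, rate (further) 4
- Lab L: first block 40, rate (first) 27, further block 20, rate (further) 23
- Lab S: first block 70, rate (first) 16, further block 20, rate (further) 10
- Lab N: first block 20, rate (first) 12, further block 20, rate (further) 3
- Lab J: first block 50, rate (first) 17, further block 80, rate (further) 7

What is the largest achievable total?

4400

Order all 10 blocks by rate: Lab L/first 27 > Lab L/second 23 > Lab J/first 17 > Lab S/first 16 > Lab N/first 12 > Lab S/second 10 > Lab F/first 9 > Lab J/second 7 > Lab F/second 4 > Lab N/second 3.
Fill Lab L first block (40 at 27) → 230 left.
Lab L/second (23): +20 → 210 left.
Fill Lab J first block (50 at 17) → 160 left.
Lab S/first (16): +70 → 90 left.
Fill Lab N first block (20 at 12) → 70 left.
Lab S second at 10: fill all 20 → 50 left.
Lab F/first: +50 of 80 at 9; pool empty.
Total = 27×40 + 23×20 + 17×50 + 16×70 + 12×20 + 10×20 + 9×50 = 4400.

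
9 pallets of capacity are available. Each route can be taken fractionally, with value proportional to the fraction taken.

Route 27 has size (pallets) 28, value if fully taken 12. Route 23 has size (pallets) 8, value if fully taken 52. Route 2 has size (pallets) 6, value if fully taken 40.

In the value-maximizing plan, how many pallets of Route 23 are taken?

3

Rank by value-to-size ratio: Route 2 40/6≈6.67, Route 23 52/8≈6.5, Route 27 12/28≈0.429.
All 6 pallets of Route 2 fit (value 40) → 3 remain.
Fill the last 3 pallets with part of Route 23: 3/8 of it earns 19.5.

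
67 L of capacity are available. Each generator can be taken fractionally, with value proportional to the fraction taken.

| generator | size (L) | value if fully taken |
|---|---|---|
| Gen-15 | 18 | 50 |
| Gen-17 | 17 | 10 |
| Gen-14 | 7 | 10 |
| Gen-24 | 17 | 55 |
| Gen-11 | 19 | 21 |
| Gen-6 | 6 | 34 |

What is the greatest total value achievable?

170

Best value per unit of size first: Gen-6 34/6≈5.67, Gen-24 55/17≈3.24, Gen-15 50/18≈2.78, Gen-14 10/7≈1.43, Gen-11 21/19≈1.11, Gen-17 10/17≈0.588.
Gen-6: take in full, 6 L for value 34 — 61 left.
Gen-24: take in full, 17 L for value 55 — 44 left.
Take all of Gen-15 (18 L, value 50) — 26 L left.
Gen-14: take in full, 7 L for value 10 — 19 left.
All 19 L of Gen-11 fit (value 21) — 0 remain.
Total value = 170.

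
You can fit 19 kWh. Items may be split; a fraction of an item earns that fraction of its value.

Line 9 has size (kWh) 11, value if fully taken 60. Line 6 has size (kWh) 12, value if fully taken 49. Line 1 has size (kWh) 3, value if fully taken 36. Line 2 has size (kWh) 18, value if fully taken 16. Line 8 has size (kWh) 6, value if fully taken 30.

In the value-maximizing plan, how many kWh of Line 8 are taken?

Sort by value density: Line 1 36/3≈12, Line 9 60/11≈5.45, Line 8 30/6≈5, Line 6 49/12≈4.08, Line 2 16/18≈0.889.
Line 1: take in full, 3 kWh for value 36 → 16 left.
Line 9: take in full, 11 kWh for value 60 → 5 left.
Fill the last 5 kWh with part of Line 8: 5/6 of it earns 25.

5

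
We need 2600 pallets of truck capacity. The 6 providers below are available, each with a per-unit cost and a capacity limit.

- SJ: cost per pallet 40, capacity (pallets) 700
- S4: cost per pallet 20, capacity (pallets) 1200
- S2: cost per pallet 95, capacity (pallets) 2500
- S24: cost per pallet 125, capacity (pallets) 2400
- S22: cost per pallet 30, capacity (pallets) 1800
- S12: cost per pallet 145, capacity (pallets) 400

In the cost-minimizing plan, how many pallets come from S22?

1400

Use providers in increasing cost order.
S4 (20): use full 1200 → 1400 pallets to go.
S22 (30): take the remaining 1400 → done.
SJ, S2, S24, S12: unused.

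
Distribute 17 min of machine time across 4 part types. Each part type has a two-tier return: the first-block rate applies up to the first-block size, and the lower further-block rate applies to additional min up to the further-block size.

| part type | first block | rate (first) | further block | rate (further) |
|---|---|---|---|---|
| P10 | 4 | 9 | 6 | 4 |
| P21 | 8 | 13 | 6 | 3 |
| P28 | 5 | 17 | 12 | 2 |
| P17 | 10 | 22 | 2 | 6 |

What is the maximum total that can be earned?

331

Rank every tier by rate: P17/T1 22 > P28/T1 17 > P21/T1 13 > P10/T1 9 > P17/T2 6 > P10/T2 4 > P21/T2 3 > P28/T2 2.
P17/T1 (22): +10 ; 7 left.
P28 T1 at 17: fill all 5 ; 2 left.
2 remain; put them into P21 T1 at 13.
Total = 22×10 + 17×5 + 13×2 = 331.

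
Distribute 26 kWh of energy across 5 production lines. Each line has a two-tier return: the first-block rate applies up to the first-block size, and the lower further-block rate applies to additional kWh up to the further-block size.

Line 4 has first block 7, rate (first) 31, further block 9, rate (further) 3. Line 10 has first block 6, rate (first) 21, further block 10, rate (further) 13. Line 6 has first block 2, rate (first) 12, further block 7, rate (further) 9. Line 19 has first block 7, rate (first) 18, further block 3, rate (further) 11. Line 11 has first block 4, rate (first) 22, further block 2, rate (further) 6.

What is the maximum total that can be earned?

Order all 10 blocks by rate: Line 4/first 31 > Line 11/first 22 > Line 10/first 21 > Line 19/first 18 > Line 10/second 13 > Line 6/first 12 > Line 19/second 11 > Line 6/second 9 > Line 11/second 6 > Line 4/second 3.
Fill Line 4 first block (7 at 31) → 19 left.
Fill Line 11 first block (4 at 22) → 15 left.
Fill Line 10 first block (6 at 21) → 9 left.
Line 19/first (18): +7 → 2 left.
Line 10/second: +2 of 10 at 13; pool empty.
Total = 31×7 + 22×4 + 21×6 + 18×7 + 13×2 = 583.

583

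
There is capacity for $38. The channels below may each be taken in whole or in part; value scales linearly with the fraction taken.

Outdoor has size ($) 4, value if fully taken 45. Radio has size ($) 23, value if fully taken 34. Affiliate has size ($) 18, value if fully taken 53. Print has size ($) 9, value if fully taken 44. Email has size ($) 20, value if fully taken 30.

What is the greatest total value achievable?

Best value per unit of size first: Outdoor 45/4≈11.2, Print 44/9≈4.89, Affiliate 53/18≈2.94, Email 30/20≈1.5, Radio 34/23≈1.48.
Take all of Outdoor (4 $, value 45) — 34 $ left.
Take all of Print (9 $, value 44) — 25 $ left.
Take all of Affiliate (18 $, value 53) — 7 $ left.
Fill the last 7 $ with part of Email: 7/20 of it earns 10.5.
Total value = 152.5.

152.5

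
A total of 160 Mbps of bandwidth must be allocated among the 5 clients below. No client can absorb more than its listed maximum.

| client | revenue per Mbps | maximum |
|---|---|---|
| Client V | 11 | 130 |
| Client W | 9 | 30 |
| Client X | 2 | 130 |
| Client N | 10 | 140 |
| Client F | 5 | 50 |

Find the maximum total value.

Order the clients by revenue per Mbps: Client V 11 > Client N 10 > Client W 9 > Client F 5 > Client X 2.
Client V: +130 to 130 (cap) — 30 left.
Client N: +30 (room for 140) → 30. Pool exhausted.
Total = 11×130 + 10×30 = 1730.

1730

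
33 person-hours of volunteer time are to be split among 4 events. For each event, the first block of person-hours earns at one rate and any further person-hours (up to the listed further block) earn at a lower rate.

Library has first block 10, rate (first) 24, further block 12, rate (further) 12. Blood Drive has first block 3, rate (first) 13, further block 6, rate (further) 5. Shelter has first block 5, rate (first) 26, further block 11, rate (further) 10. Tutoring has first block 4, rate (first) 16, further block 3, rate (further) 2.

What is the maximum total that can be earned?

Rank every tier by rate: Shelter/T1 26 > Library/T1 24 > Tutoring/T1 16 > Blood Drive/T1 13 > Library/T2 12 > Shelter/T2 10 > Blood Drive/T2 5 > Tutoring/T2 2.
Shelter/T1 (26): +5 → 28 left.
Library T1 at 24: fill all 10 → 18 left.
Tutoring T1 at 16: fill all 4 → 14 left.
Fill Blood Drive T1 block (3 at 13) → 11 left.
11 remain; put them into Library T2 at 12.
Total = 26×5 + 24×10 + 16×4 + 13×3 + 12×11 = 605.

605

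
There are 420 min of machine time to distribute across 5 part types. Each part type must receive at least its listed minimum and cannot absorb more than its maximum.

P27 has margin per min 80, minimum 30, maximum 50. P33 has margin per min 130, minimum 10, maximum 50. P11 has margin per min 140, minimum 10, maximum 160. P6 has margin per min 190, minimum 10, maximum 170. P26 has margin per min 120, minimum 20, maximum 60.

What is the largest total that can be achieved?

Meeting every minimum uses 30+10+10+10+20 = 80 min, leaving 340.
Highest margin per min first: P6 190 > P11 140 > P33 130 > P26 120 > P27 80.
P6: +160 to 170 (cap) → 180 left.
Give P11 150 more to hit its cap of 160 → 30 left.
P33 has room for 40 more but only 30 remain, so it gets 40.
Total = 80×30 + 130×40 + 140×160 + 190×170 + 120×20 = 64700.

64700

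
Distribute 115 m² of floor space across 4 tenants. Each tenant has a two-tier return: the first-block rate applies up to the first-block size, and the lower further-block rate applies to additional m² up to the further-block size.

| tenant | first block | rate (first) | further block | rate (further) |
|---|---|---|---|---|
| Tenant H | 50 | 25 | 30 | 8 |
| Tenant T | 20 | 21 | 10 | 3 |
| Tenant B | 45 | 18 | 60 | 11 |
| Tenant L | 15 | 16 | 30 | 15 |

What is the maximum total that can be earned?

2480

Order all 8 blocks by rate: Tenant H/tier1 25 > Tenant T/tier1 21 > Tenant B/tier1 18 > Tenant L/tier1 16 > Tenant L/tier2 15 > Tenant B/tier2 11 > Tenant H/tier2 8 > Tenant T/tier2 3.
Tenant H tier1 at 25: fill all 50 — 65 left.
Tenant T tier1 at 21: fill all 20 — 45 left.
Fill Tenant B tier1 block (45 at 18) — 0 left.
Total = 25×50 + 21×20 + 18×45 = 2480.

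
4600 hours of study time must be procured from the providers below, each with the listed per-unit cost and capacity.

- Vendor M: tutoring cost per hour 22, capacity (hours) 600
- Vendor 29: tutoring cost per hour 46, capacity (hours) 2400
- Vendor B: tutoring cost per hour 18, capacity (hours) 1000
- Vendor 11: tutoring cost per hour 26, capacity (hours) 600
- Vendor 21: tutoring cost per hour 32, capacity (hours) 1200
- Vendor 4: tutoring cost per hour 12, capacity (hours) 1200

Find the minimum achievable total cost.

99600

Use providers in increasing cost order.
Vendor 4 (12): use full 1200 ; 3400 hours to go.
Take 1000 from Vendor B at 18 ; need 2400 more.
Take 600 from Vendor M at 22 ; need 1800 more.
Vendor 11 at 26: take all 600 hours ; 1200 still needed.
Vendor 21 at 32: take all 1200 hours ; 0 still needed.
Vendor 29: unused.
Cost = 1200×12 + 1000×18 + 600×22 + 600×26 + 1200×32 = 99600.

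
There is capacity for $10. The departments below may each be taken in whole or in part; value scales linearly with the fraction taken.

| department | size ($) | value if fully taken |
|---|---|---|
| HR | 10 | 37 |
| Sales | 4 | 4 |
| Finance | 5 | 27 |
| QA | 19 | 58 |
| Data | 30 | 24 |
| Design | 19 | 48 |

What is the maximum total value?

Rank by value-to-size ratio: Finance 27/5≈5.4, HR 37/10≈3.7, QA 58/19≈3.05, Design 48/19≈2.53, Sales 4/4≈1, Data 24/30≈0.8.
Finance: take in full, 5 $ for value 27 ; 5 left.
5 $ left: a 5/10 share of HR gives 37×5/10 = 18.5.
Total value = 45.5.

45.5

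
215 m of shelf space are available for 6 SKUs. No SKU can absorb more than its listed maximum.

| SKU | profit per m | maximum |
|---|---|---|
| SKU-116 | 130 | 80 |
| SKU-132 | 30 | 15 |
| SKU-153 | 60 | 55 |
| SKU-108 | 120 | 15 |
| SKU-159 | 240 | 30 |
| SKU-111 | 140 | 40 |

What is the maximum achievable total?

Highest profit per m first: SKU-159 240 > SKU-111 140 > SKU-116 130 > SKU-108 120 > SKU-153 60 > SKU-132 30.
Give SKU-159 30 to hit its cap of 30 ; 185 left.
SKU-111: +40 to 40 (cap) ; 145 left.
Give SKU-116 80 to hit its cap of 80 ; 65 left.
Give SKU-108 15 to hit its cap of 15 ; 50 left.
Only 50 left; SKU-153 takes them to reach 50.
Total = 130×80 + 60×50 + 120×15 + 240×30 + 140×40 = 28000.

28000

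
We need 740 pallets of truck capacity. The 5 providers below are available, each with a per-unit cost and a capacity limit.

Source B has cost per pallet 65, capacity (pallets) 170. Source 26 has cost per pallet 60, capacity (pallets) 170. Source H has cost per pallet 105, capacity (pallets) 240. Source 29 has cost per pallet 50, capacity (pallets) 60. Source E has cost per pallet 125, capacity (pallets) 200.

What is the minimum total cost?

61950

Cheapest first:
Source 29 (50): use full 60 — 680 pallets to go.
Take 170 from Source 26 at 60 — need 510 more.
Source B at 65: take all 170 pallets — 340 still needed.
Source H (105): use full 240 — 100 pallets to go.
Source E at 125: take 100 of its 200 — requirement met.
Cost = 60×50 + 170×60 + 170×65 + 240×105 + 100×125 = 61950.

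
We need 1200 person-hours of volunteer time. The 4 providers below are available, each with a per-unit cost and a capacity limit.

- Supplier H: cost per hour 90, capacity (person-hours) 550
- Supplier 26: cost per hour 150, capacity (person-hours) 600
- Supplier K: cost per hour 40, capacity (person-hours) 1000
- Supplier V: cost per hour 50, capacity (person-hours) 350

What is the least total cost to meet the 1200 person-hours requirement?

50000

Cheapest first:
Supplier K (40): use full 1000 — 200 person-hours to go.
Supplier V (50): take the remaining 200 — done.
Supplier H, Supplier 26: unused.
Cost = 1000×40 + 200×50 = 50000.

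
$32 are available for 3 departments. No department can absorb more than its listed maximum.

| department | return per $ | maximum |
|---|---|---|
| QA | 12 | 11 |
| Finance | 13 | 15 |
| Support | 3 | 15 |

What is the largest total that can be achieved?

345

Highest return per $ first: Finance 13 > QA 12 > Support 3.
Give Finance 15 to hit its cap of 15 ; 17 left.
QA takes 11 to reach its cap of 11 ; 6 left.
Support: +6 (room for 15) → 6. Pool exhausted.
Total = 12×11 + 13×15 + 3×6 = 345.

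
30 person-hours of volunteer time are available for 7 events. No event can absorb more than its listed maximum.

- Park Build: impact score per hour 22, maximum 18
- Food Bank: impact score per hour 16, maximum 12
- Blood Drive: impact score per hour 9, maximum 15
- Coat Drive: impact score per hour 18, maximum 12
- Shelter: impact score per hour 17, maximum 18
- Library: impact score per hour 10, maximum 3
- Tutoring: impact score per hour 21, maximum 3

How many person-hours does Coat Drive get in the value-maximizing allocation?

Order the events by impact score per hour: Park Build 22 > Tutoring 21 > Coat Drive 18 > Shelter 17 > Food Bank 16 > Library 10 > Blood Drive 9.
Park Build: +18 to 18 (cap) — 12 left.
Tutoring takes 3 to reach its cap of 3 — 9 left.
Coat Drive has room for 12 but only 9 remain, so it gets 9.

9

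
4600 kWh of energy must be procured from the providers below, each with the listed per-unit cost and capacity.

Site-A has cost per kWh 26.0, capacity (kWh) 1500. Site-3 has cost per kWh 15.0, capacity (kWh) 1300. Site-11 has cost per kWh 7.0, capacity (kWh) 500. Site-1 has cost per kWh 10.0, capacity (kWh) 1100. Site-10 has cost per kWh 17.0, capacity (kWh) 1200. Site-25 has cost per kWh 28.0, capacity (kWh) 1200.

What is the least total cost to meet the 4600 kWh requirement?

67400

Cheapest first:
Take 500 from Site-11 at 7.0 — need 4100 more.
Site-1 (10.0): use full 1100 — 3000 kWh to go.
Site-3 at 15.0: take all 1300 kWh — 1700 still needed.
Site-10 at 17.0: take all 1200 kWh — 500 still needed.
Site-A at 26.0: take 500 of its 1500 — requirement met.
Site-25: unused.
Cost = 500×7.0 + 1100×10.0 + 1300×15.0 + 1200×17.0 + 500×26.0 = 67400.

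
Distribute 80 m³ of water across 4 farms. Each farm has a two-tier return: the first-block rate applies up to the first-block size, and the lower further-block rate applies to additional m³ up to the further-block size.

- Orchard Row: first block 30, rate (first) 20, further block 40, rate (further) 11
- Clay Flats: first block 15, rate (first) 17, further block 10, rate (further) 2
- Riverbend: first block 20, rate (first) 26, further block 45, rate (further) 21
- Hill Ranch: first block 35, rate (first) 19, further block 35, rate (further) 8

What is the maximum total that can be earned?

1765

Rank every tier by rate: Riverbend/tier1 26 > Riverbend/tier2 21 > Orchard Row/tier1 20 > Hill Ranch/tier1 19 > Clay Flats/tier1 17 > Orchard Row/tier2 11 > Hill Ranch/tier2 8 > Clay Flats/tier2 2.
Fill Riverbend tier1 block (20 at 26) — 60 left.
Riverbend/tier2 (21): +45 — 15 left.
Orchard Row/tier1: +15 of 30 at 20; pool empty.
Total = 26×20 + 21×45 + 20×15 = 1765.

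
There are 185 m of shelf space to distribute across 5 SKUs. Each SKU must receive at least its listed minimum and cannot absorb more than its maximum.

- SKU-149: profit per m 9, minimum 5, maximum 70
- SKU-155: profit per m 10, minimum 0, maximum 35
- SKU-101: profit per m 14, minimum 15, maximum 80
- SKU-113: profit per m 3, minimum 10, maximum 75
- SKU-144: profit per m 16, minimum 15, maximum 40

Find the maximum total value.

Meeting every minimum uses 5+0+15+10+15 = 45 m, leaving 140.
Highest profit per m first: SKU-144 16 > SKU-101 14 > SKU-155 10 > SKU-149 9 > SKU-113 3.
Give SKU-144 25 more to hit its cap of 40 ; 115 left.
SKU-101 takes 65 more to reach its cap of 80 ; 50 left.
Give SKU-155 35 more to hit its cap of 35 ; 15 left.
SKU-149 has room for 65 more but only 15 remain, so it gets 20.
Total = 9×20 + 10×35 + 14×80 + 3×10 + 16×40 = 2320.

2320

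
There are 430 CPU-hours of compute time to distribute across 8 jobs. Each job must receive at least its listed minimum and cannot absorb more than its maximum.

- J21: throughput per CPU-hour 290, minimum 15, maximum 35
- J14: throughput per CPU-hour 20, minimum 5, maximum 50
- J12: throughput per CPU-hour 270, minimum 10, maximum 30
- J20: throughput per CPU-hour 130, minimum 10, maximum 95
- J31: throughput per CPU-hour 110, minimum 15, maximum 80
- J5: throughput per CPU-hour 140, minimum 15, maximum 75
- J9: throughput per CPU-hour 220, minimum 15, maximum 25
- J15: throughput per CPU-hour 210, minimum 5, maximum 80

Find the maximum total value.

72400

Meeting every minimum uses 15+5+10+10+15+15+15+5 = 90 CPU-hours, leaving 340.
Rank by throughput per CPU-hour: J21 290 > J12 270 > J9 220 > J15 210 > J5 140 > J20 130 > J31 110 > J14 20.
J21: +20 to 35 (cap) ; 320 left.
Give J12 20 more to hit its cap of 30 ; 300 left.
J9 takes 10 more to reach its cap of 25 ; 290 left.
J15: +75 to 80 (cap) ; 215 left.
Give J5 60 more to hit its cap of 75 ; 155 left.
Give J20 85 more to hit its cap of 95 ; 70 left.
J31: +65 to 80 (cap) ; 5 left.
Only 5 left; J14 takes them to reach 10.
Total = 290×35 + 20×10 + 270×30 + 130×95 + 110×80 + 140×75 + 220×25 + 210×80 = 72400.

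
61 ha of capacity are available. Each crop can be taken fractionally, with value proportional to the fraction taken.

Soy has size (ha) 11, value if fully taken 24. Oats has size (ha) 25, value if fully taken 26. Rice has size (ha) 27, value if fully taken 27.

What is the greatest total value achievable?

75

Sort by value density: Soy 24/11≈2.18, Oats 26/25≈1.04, Rice 27/27≈1.
All 11 ha of Soy fit (value 24) ; 50 remain.
Oats: take in full, 25 ha for value 26 ; 25 left.
Only 25 ha remain; take 25/27 of Rice for value 27×25/27 = 25.
Total value = 75.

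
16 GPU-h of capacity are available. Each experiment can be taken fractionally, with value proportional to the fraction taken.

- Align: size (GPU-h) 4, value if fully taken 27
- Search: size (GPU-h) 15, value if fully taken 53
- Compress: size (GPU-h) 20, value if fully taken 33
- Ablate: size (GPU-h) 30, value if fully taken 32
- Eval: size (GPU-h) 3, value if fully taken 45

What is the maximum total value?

103.8

Rank by value-to-size ratio: Eval 45/3≈15, Align 27/4≈6.75, Search 53/15≈3.53, Compress 33/20≈1.65, Ablate 32/30≈1.07.
Take all of Eval (3 GPU-h, value 45) → 13 GPU-h left.
Align: take in full, 4 GPU-h for value 27 → 9 left.
Fill the last 9 GPU-h with part of Search: 9/15 of it earns 31.8.
Total value = 103.8.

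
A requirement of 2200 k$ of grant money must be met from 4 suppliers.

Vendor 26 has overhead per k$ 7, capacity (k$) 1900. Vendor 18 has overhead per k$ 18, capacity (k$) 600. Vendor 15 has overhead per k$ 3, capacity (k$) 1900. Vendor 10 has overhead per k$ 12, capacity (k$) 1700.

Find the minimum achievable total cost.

7800

Cheapest first:
Vendor 15 at 3: take all 1900 k$ ; 300 still needed.
Vendor 26 at 7: take 300 of its 1900 ; requirement met.
Vendor 10, Vendor 18: unused.
Cost = 1900×3 + 300×7 = 7800.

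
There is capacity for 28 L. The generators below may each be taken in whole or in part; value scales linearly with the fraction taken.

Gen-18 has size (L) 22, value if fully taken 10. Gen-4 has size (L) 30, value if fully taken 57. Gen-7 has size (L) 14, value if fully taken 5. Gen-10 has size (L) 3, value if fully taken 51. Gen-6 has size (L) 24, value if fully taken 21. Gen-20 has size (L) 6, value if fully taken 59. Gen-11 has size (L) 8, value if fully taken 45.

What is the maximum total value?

Sort by value density: Gen-10 51/3≈17, Gen-20 59/6≈9.83, Gen-11 45/8≈5.62, Gen-4 57/30≈1.9, Gen-6 21/24≈0.875, Gen-18 10/22≈0.455, Gen-7 5/14≈0.357.
Take all of Gen-10 (3 L, value 51) — 25 L left.
Gen-20: take in full, 6 L for value 59 — 19 left.
All 8 L of Gen-11 fit (value 45) — 11 remain.
11 L left: a 11/30 share of Gen-4 gives 57×11/30 = 20.9.
Total value = 175.9.

175.9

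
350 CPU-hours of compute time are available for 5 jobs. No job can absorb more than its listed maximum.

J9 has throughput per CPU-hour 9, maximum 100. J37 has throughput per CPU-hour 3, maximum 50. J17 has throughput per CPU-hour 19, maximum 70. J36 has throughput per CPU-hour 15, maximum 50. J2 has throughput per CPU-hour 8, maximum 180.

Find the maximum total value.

Order the jobs by throughput per CPU-hour: J17 19 > J36 15 > J9 9 > J2 8 > J37 3.
J17: +70 to 70 (cap) — 280 left.
J36: +50 to 50 (cap) — 230 left.
Give J9 100 to hit its cap of 100 — 130 left.
J2 has room for 180 but only 130 remain, so it gets 130.
Total = 9×100 + 19×70 + 15×50 + 8×130 = 4020.

4020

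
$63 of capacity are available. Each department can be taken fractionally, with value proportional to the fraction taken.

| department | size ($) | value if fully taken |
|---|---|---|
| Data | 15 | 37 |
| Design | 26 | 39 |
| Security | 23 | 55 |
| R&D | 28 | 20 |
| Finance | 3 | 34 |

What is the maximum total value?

Rank by value-to-size ratio: Finance 34/3≈11.3, Data 37/15≈2.47, Security 55/23≈2.39, Design 39/26≈1.5, R&D 20/28≈0.714.
Finance: take in full, 3 $ for value 34 → 60 left.
All 15 $ of Data fit (value 37) → 45 remain.
Take all of Security (23 $, value 55) → 22 $ left.
Fill the last 22 $ with part of Design: 22/26 of it earns 33.
Total value = 159.

159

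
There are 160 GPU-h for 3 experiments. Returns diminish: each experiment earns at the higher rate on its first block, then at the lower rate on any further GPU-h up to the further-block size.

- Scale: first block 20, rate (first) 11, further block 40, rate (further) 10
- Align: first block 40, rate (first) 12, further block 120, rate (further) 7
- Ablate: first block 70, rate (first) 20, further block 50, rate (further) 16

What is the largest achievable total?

Rank every tier by rate: Ablate/first 20 > Ablate/second 16 > Align/first 12 > Scale/first 11 > Scale/second 10 > Align/second 7.
Fill Ablate first block (70 at 20) — 90 left.
Ablate second at 16: fill all 50 — 40 left.
Align first at 12: fill all 40 — 0 left.
Total = 20×70 + 16×50 + 12×40 = 2680.

2680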